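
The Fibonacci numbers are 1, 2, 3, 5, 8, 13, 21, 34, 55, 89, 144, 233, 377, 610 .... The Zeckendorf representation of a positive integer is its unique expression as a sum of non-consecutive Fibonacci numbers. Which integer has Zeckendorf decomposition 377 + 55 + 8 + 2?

377 + 55 + 8 + 2 = 442.

442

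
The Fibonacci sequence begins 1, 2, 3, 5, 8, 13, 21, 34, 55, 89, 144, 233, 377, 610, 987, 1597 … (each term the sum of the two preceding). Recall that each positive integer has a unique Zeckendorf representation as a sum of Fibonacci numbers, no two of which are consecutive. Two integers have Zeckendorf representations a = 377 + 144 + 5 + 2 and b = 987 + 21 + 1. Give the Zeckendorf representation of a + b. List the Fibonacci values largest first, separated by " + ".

987 + 377 + 144 + 21 + 8

The two numbers are 528 and 1009, so their sum is 1537.
987 ≤ 1537 < 1597, so take 987; remainder 550
377 ≤ 550 < 610, so take 377; remainder 173
144 ≤ 173 < 233, so take 144; remainder 29
21 ≤ 29 < 34, so take 21; remainder 8
8 ≤ 8 < 13, so take 8; remainder 0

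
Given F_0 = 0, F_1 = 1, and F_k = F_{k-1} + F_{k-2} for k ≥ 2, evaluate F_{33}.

Iterating the recurrence up to F_{29} = 514229 and F_{28} = 317811:
F_{30} = F_{29} + F_{28} = 514229 + 317811 = 832040
F_{31} = F_{30} + F_{29} = 832040 + 514229 = 1346269
F_{32} = F_{31} + F_{30} = 1346269 + 832040 = 2178309
F_{33} = F_{32} + F_{31} = 2178309 + 1346269 = 3524578

3524578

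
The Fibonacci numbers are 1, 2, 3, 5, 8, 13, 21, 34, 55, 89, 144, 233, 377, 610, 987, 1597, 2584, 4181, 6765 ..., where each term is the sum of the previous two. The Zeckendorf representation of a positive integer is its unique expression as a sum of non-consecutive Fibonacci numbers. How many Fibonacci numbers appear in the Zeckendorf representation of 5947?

5947 − 4181 = 1766
1766 − 1597 = 169
169 − 144 = 25
25 − 21 = 4
4 − 3 = 1
1 − 1 = 0
5947 = 4181 + 1597 + 144 + 21 + 3 + 1, which has 6 terms.

6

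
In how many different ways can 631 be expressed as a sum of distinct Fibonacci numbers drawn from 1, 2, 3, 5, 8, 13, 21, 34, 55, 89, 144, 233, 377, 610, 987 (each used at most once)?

Starting from the Zeckendorf form and repeatedly splitting a term F_k into F_{k−1} + F_{k−2} (when neither is already used) reaches every representation.
631 = 610+21 = 610+13+8 = 377+233+21 = 610+13+5+3 = … (12 more), for 16 in all.

16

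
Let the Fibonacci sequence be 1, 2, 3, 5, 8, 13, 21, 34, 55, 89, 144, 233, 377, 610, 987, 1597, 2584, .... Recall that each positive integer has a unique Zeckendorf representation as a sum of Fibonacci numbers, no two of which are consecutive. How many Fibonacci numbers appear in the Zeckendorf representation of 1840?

4

subtract 1597 from 1840: 243 remains
subtract 233 from 243: 10 remains
subtract 8 from 10: 2 remains
subtract 2 from 2: 0 remains
1840 = 1597 + 233 + 8 + 2, which has 4 terms.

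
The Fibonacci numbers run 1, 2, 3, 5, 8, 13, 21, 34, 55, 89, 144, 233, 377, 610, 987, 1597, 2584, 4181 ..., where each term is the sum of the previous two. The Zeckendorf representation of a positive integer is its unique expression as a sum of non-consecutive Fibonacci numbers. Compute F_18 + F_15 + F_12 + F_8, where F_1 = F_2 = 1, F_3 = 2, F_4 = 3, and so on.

3359

F_18 + F_15 + F_12 + F_8 = 2584 + 610 + 144 + 21 = 3359.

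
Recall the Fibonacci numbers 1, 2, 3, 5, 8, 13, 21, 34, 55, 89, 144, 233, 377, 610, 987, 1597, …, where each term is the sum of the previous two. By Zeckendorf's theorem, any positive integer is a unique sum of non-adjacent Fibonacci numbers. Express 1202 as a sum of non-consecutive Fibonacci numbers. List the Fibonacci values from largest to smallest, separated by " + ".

Repeatedly subtract the largest Fibonacci number that fits:
largest Fibonacci ≤ 1202 is 987; 1202 − 987 = 215
largest Fibonacci ≤ 215 is 144; 215 − 144 = 71
largest Fibonacci ≤ 71 is 55; 71 − 55 = 16
largest Fibonacci ≤ 16 is 13; 16 − 13 = 3
largest Fibonacci ≤ 3 is 3; 3 − 3 = 0
So 1202 = 987 + 144 + 55 + 13 + 3, with no two terms consecutive in the sequence.

987 + 144 + 55 + 13 + 3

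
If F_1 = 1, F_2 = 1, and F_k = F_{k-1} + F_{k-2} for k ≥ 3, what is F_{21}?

Iterating the recurrence up to F_{16} = 987 and F_{15} = 610:
F_{17} = F_{16} + F_{15} = 987 + 610 = 1597
F_{18} = F_{17} + F_{16} = 1597 + 987 = 2584
F_{19} = F_{18} + F_{17} = 2584 + 1597 = 4181
F_{20} = F_{19} + F_{18} = 4181 + 2584 = 6765
F_{21} = F_{20} + F_{19} = 6765 + 4181 = 10946

10946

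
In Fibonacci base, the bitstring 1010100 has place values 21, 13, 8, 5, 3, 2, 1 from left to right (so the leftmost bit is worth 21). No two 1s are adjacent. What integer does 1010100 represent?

Summing the place values of the 1 bits: 21 + 8 + 3 = 32.

32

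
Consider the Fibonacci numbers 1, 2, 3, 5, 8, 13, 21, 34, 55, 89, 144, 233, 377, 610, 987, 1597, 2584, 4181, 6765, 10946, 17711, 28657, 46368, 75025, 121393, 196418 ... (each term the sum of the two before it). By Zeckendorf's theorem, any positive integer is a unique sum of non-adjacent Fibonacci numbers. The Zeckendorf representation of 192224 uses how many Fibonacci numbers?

Greedily peel off the largest Fibonacci term at each step:
192224: greatest Fibonacci not exceeding it is 121393, leaving 70831
70831: greatest Fibonacci not exceeding it is 46368, leaving 24463
24463: greatest Fibonacci not exceeding it is 17711, leaving 6752
6752: greatest Fibonacci not exceeding it is 4181, leaving 2571
2571: greatest Fibonacci not exceeding it is 1597, leaving 974
974: greatest Fibonacci not exceeding it is 610, leaving 364
364: greatest Fibonacci not exceeding it is 233, leaving 131
131: greatest Fibonacci not exceeding it is 89, leaving 42
42: greatest Fibonacci not exceeding it is 34, leaving 8
8: greatest Fibonacci not exceeding it is 8, leaving 0
192224 = 121393 + 46368 + 17711 + 4181 + 1597 + 610 + 233 + 89 + 34 + 8, which has 10 terms.

10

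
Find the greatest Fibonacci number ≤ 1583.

987 ≤ 1583 < 1597, so the largest Fibonacci number not exceeding 1583 is 987.

987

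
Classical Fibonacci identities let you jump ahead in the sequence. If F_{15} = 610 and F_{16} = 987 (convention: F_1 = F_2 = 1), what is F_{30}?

By the doubling identity F_{2k} = F_k(2F_{k+1} − F_k): F_{30} = 610·(2·987 − 610) = 610·1364 = 832040.

832040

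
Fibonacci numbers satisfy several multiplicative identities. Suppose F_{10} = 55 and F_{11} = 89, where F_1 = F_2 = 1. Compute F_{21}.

10946

By F_{2k+1} = F_k² + F_{k+1}²: F_{21} = 55² + 89² = 3025 + 7921 = 10946.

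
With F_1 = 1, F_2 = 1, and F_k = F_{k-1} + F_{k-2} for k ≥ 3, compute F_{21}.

10946

Iterating the recurrence up to F_{13} = 233 and F_{12} = 144:
F_{14} = F_{13} + F_{12} = 233 + 144 = 377
F_{15} = F_{14} + F_{13} = 377 + 233 = 610
F_{16} = F_{15} + F_{14} = 610 + 377 = 987
F_{17} = F_{16} + F_{15} = 987 + 610 = 1597
F_{18} = F_{17} + F_{16} = 1597 + 987 = 2584
F_{19} = F_{18} + F_{17} = 2584 + 1597 = 4181
F_{20} = F_{19} + F_{18} = 4181 + 2584 = 6765
F_{21} = F_{20} + F_{19} = 6765 + 4181 = 10946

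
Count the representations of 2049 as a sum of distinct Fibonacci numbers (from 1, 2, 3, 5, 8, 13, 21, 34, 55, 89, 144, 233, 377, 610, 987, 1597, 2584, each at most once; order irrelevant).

10

Starting from the Zeckendorf form and repeatedly splitting a term F_k into F_{k−1} + F_{k−2} (when neither is already used) reaches every representation.
2049 = 1597+377+55+13+5+2 = 1597+377+34+21+13+5+2 = 1597+233+144+55+13+5+2 = 987+610+377+55+13+5+2 = … (6 more), for 10 in all.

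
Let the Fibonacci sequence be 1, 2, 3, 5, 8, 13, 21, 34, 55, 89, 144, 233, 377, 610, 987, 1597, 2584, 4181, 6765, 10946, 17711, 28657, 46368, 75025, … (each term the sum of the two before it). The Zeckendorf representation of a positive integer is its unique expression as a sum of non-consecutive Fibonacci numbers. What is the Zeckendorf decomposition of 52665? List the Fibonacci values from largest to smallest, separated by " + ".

46368 + 4181 + 1597 + 377 + 89 + 34 + 13 + 5 + 1

subtract 46368 from 52665: 6297 remains
subtract 4181 from 6297: 2116 remains
subtract 1597 from 2116: 519 remains
subtract 377 from 519: 142 remains
subtract 89 from 142: 53 remains
subtract 34 from 53: 19 remains
subtract 13 from 19: 6 remains
subtract 5 from 6: 1 remains
subtract 1 from 1: 0 remains
So 52665 = 46368 + 4181 + 1597 + 377 + 89 + 34 + 13 + 5 + 1, with no two terms consecutive in the sequence.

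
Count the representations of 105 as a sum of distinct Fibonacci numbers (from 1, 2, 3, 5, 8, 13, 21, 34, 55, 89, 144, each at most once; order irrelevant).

10

Starting from the Zeckendorf form and repeatedly splitting a term F_k into F_{k−1} + F_{k−2} (when neither is already used) reaches every representation.
105 = 89+13+3 = 89+13+2+1 = 89+8+5+3 = 55+34+13+3 = … (6 more), for 10 in all.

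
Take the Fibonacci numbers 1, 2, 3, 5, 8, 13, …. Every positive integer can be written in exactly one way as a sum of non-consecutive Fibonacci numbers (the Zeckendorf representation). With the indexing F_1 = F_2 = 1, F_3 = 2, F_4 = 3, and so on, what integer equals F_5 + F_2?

6

F_5 + F_2 = 5 + 1 = 6.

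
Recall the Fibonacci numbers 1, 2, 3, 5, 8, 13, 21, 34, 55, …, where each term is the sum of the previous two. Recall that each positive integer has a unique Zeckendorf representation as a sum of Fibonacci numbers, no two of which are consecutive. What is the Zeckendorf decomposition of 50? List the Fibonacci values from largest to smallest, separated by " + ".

Greedy algorithm:
50: greatest Fibonacci not exceeding it is 34, leaving 16
16: greatest Fibonacci not exceeding it is 13, leaving 3
3: greatest Fibonacci not exceeding it is 3, leaving 0
So 50 = 34 + 13 + 3, with no two terms consecutive in the sequence.

34 + 13 + 3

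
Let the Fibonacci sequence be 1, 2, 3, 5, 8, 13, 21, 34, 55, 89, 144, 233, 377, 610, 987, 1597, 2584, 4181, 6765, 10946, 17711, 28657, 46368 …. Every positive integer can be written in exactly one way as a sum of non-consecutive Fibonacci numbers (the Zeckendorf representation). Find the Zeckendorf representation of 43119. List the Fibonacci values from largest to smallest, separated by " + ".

28657 + 10946 + 2584 + 610 + 233 + 89

28657 ≤ 43119 < 46368, so take 28657; remainder 14462
10946 ≤ 14462 < 17711, so take 10946; remainder 3516
2584 ≤ 3516 < 4181, so take 2584; remainder 932
610 ≤ 932 < 987, so take 610; remainder 322
233 ≤ 322 < 377, so take 233; remainder 89
89 ≤ 89 < 144, so take 89; remainder 0
So 43119 = 28657 + 10946 + 2584 + 610 + 233 + 89, with no two terms consecutive in the sequence.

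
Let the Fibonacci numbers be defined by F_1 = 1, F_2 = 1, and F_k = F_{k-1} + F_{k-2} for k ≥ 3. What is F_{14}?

377

Iterating the recurrence up to F_{10} = 55 and F_{9} = 34:
F_{11} = F_{10} + F_{9} = 55 + 34 = 89
F_{12} = F_{11} + F_{10} = 89 + 55 = 144
F_{13} = F_{12} + F_{11} = 144 + 89 = 233
F_{14} = F_{13} + F_{12} = 233 + 144 = 377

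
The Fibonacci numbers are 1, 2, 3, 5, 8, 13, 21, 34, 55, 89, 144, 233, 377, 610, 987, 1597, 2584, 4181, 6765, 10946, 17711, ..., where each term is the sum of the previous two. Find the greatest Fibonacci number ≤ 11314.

10946

10946 ≤ 11314 < 17711, so the largest Fibonacci number not exceeding 11314 is 10946.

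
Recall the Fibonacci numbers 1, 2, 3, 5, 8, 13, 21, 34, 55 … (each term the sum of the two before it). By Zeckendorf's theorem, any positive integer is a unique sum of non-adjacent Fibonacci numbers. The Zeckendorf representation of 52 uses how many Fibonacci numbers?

3

Greedy algorithm:
largest Fibonacci ≤ 52 is 34; 52 − 34 = 18
largest Fibonacci ≤ 18 is 13; 18 − 13 = 5
largest Fibonacci ≤ 5 is 5; 5 − 5 = 0
52 = 34 + 13 + 5, which has 3 terms.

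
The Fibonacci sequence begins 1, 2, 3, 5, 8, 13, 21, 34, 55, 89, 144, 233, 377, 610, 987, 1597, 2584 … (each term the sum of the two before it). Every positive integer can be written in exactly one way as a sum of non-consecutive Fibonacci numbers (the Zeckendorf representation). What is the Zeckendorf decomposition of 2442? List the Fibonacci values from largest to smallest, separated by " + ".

1597 + 610 + 233 + 2

Repeatedly subtract the largest Fibonacci number that fits:
take 1597 (≤ 2442); 2442 − 1597 = 845
take 610 (≤ 845); 845 − 610 = 235
take 233 (≤ 235); 235 − 233 = 2
take 2 (≤ 2); 2 − 2 = 0
So 2442 = 1597 + 610 + 233 + 2, with no two terms consecutive in the sequence.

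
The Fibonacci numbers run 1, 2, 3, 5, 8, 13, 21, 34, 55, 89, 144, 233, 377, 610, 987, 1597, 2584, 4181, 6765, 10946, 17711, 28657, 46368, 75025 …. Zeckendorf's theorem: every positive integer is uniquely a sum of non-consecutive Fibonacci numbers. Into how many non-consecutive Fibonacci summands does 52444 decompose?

subtract 46368 from 52444: 6076 remains
subtract 4181 from 6076: 1895 remains
subtract 1597 from 1895: 298 remains
subtract 233 from 298: 65 remains
subtract 55 from 65: 10 remains
subtract 8 from 10: 2 remains
subtract 2 from 2: 0 remains
52444 = 46368 + 4181 + 1597 + 233 + 55 + 8 + 2, which has 7 terms.

7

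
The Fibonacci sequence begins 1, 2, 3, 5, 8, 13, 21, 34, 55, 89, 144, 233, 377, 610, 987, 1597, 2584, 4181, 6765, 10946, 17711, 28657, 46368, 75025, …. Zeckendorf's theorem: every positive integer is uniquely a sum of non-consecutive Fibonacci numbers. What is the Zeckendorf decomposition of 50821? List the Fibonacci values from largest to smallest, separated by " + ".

46368 + 4181 + 233 + 34 + 5

Greedy algorithm:
50821: greatest Fibonacci not exceeding it is 46368, leaving 4453
4453: greatest Fibonacci not exceeding it is 4181, leaving 272
272: greatest Fibonacci not exceeding it is 233, leaving 39
39: greatest Fibonacci not exceeding it is 34, leaving 5
5: greatest Fibonacci not exceeding it is 5, leaving 0
So 50821 = 46368 + 4181 + 233 + 34 + 5, with no two terms consecutive in the sequence.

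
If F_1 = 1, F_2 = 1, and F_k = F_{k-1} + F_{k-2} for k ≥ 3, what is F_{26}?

Iterating the recurrence up to F_{21} = 10946 and F_{20} = 6765:
F_{22} = F_{21} + F_{20} = 10946 + 6765 = 17711
F_{23} = F_{22} + F_{21} = 17711 + 10946 = 28657
F_{24} = F_{23} + F_{22} = 28657 + 17711 = 46368
F_{25} = F_{24} + F_{23} = 46368 + 28657 = 75025
F_{26} = F_{25} + F_{24} = 75025 + 46368 = 121393

121393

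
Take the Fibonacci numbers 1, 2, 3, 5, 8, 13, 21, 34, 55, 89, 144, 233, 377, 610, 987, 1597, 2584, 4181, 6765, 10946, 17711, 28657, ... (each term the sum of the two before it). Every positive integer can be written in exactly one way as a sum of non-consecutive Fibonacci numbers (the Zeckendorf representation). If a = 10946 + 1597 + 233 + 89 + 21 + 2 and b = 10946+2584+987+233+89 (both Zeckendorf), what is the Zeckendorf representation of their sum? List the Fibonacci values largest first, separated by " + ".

The two numbers are 12888 and 14839, so their sum is 27727.
Repeatedly subtract the largest Fibonacci number that fits:
subtract 17711 from 27727: 10016 remains
subtract 6765 from 10016: 3251 remains
subtract 2584 from 3251: 667 remains
subtract 610 from 667: 57 remains
subtract 55 from 57: 2 remains
subtract 2 from 2: 0 remains

17711 + 6765 + 2584 + 610 + 55 + 2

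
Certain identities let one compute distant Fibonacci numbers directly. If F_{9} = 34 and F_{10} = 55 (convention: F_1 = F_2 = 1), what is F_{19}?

By F_{2k+1} = F_k² + F_{k+1}²: F_{19} = 34² + 55² = 1156 + 3025 = 4181.

4181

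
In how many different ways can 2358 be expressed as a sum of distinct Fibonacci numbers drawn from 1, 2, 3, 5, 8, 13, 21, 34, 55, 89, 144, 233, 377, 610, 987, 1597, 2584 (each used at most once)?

Each representation comes from the Zeckendorf form by replacing some F_k with F_{k−1} + F_{k−2} where possible.
2358 = 1597+610+144+5+2 = 1597+610+89+55+5+2 = 1597+377+233+144+5+2 = 1597+610+89+34+21+5+2 = … (8 more), for 12 in all.

12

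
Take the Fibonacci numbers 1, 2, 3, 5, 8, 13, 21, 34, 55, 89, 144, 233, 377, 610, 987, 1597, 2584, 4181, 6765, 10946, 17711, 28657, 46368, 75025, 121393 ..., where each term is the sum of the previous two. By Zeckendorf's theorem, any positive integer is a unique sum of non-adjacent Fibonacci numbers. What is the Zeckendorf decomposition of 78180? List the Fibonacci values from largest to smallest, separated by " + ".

largest Fibonacci ≤ 78180 is 75025; 78180 − 75025 = 3155
largest Fibonacci ≤ 3155 is 2584; 3155 − 2584 = 571
largest Fibonacci ≤ 571 is 377; 571 − 377 = 194
largest Fibonacci ≤ 194 is 144; 194 − 144 = 50
largest Fibonacci ≤ 50 is 34; 50 − 34 = 16
largest Fibonacci ≤ 16 is 13; 16 − 13 = 3
largest Fibonacci ≤ 3 is 3; 3 − 3 = 0
So 78180 = 75025 + 2584 + 377 + 144 + 34 + 13 + 3, with no two terms consecutive in the sequence.

75025 + 2584 + 377 + 144 + 34 + 13 + 3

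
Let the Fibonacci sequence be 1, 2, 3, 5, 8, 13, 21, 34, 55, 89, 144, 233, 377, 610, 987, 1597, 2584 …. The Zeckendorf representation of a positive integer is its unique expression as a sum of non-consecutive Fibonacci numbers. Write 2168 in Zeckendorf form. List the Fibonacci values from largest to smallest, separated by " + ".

1597 + 377 + 144 + 34 + 13 + 3

Greedily peel off the largest Fibonacci term at each step:
take 1597 (≤ 2168); 2168 − 1597 = 571
take 377 (≤ 571); 571 − 377 = 194
take 144 (≤ 194); 194 − 144 = 50
take 34 (≤ 50); 50 − 34 = 16
take 13 (≤ 16); 16 − 13 = 3
take 3 (≤ 3); 3 − 3 = 0
So 2168 = 1597 + 377 + 144 + 34 + 13 + 3, with no two terms consecutive in the sequence.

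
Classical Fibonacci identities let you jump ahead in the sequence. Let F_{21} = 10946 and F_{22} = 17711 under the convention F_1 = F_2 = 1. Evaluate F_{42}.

267914296

By the doubling identity F_{2k} = F_k(2F_{k+1} − F_k): F_{42} = 10946·(2·17711 − 10946) = 10946·24476 = 267914296.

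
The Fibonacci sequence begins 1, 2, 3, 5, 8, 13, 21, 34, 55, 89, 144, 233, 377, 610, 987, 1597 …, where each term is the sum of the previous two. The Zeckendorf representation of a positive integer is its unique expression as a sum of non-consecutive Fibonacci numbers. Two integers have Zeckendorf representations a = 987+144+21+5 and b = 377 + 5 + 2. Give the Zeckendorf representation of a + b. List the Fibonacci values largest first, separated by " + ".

987 + 377 + 144 + 21 + 8 + 3 + 1

The two numbers are 1157 and 384, so their sum is 1541.
Greedily peel off the largest Fibonacci term at each step:
1541 − 987 = 554
554 − 377 = 177
177 − 144 = 33
33 − 21 = 12
12 − 8 = 4
4 − 3 = 1
1 − 1 = 0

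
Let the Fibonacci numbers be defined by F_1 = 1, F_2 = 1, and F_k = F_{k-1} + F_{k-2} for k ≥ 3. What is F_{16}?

987

Iterating the recurrence up to F_{11} = 89 and F_{10} = 55:
F_{12} = F_{11} + F_{10} = 89 + 55 = 144
F_{13} = F_{12} + F_{11} = 144 + 89 = 233
F_{14} = F_{13} + F_{12} = 233 + 144 = 377
F_{15} = F_{14} + F_{13} = 377 + 233 = 610
F_{16} = F_{15} + F_{14} = 610 + 377 = 987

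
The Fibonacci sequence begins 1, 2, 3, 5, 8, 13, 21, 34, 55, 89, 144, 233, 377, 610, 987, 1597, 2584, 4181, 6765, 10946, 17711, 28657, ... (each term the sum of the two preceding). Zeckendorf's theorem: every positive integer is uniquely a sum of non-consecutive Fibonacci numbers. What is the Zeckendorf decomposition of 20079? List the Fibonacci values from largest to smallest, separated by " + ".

20079: greatest Fibonacci not exceeding it is 17711, leaving 2368
2368: greatest Fibonacci not exceeding it is 1597, leaving 771
771: greatest Fibonacci not exceeding it is 610, leaving 161
161: greatest Fibonacci not exceeding it is 144, leaving 17
17: greatest Fibonacci not exceeding it is 13, leaving 4
4: greatest Fibonacci not exceeding it is 3, leaving 1
1: greatest Fibonacci not exceeding it is 1, leaving 0
So 20079 = 17711 + 1597 + 610 + 144 + 13 + 3 + 1, with no two terms consecutive in the sequence.

17711 + 1597 + 610 + 144 + 13 + 3 + 1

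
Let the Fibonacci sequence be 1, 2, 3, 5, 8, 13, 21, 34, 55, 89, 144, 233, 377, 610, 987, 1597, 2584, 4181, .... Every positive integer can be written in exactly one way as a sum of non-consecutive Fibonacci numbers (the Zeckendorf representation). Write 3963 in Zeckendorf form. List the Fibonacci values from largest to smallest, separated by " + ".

subtract 2584 from 3963: 1379 remains
subtract 987 from 1379: 392 remains
subtract 377 from 392: 15 remains
subtract 13 from 15: 2 remains
subtract 2 from 2: 0 remains
So 3963 = 2584 + 987 + 377 + 13 + 2, with no two terms consecutive in the sequence.

2584 + 987 + 377 + 13 + 2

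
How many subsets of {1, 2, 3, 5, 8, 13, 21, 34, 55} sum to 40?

40 = 34+5+1 = 34+3+2+1 = 21+13+5+1 = 21+13+3+2+1 = 21+8+5+3+2+1 — 5 representations.

5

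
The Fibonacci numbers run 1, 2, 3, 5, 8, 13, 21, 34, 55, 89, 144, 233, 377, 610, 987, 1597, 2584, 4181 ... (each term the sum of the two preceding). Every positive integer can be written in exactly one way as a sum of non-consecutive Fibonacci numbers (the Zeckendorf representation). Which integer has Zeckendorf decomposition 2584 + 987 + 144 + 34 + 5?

2584 + 987 + 144 + 34 + 5 = 3754.

3754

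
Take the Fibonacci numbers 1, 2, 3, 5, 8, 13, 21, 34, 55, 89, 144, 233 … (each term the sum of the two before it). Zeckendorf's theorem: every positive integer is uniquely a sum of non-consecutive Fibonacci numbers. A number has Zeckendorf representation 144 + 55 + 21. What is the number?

220

144 + 55 + 21 = 220.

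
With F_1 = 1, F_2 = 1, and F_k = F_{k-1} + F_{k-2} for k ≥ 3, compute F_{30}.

832040

Iterating the recurrence up to F_{26} = 121393 and F_{25} = 75025:
F_{27} = F_{26} + F_{25} = 121393 + 75025 = 196418
F_{28} = F_{27} + F_{26} = 196418 + 121393 = 317811
F_{29} = F_{28} + F_{27} = 317811 + 196418 = 514229
F_{30} = F_{29} + F_{28} = 514229 + 317811 = 832040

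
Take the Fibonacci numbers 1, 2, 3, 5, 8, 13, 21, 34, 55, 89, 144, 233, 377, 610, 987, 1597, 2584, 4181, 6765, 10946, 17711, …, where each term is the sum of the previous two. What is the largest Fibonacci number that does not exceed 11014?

10946

10946 ≤ 11014 < 17711, so the largest Fibonacci number not exceeding 11014 is 10946.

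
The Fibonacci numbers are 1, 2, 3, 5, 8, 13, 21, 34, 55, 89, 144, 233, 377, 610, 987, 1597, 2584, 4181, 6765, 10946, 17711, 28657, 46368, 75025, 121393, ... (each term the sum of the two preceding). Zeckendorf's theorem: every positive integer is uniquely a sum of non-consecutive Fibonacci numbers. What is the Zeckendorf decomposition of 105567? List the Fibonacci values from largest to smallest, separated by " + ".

subtract 75025 from 105567: 30542 remains
subtract 28657 from 30542: 1885 remains
subtract 1597 from 1885: 288 remains
subtract 233 from 288: 55 remains
subtract 55 from 55: 0 remains
So 105567 = 75025 + 28657 + 1597 + 233 + 55, with no two terms consecutive in the sequence.

75025 + 28657 + 1597 + 233 + 55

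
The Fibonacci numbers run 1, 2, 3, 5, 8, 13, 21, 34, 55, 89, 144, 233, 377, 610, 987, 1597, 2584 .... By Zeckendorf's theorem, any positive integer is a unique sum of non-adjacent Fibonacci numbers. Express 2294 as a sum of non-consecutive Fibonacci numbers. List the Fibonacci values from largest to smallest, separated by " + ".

Greedy algorithm:
2294: greatest Fibonacci not exceeding it is 1597, leaving 697
697: greatest Fibonacci not exceeding it is 610, leaving 87
87: greatest Fibonacci not exceeding it is 55, leaving 32
32: greatest Fibonacci not exceeding it is 21, leaving 11
11: greatest Fibonacci not exceeding it is 8, leaving 3
3: greatest Fibonacci not exceeding it is 3, leaving 0
So 2294 = 1597 + 610 + 55 + 21 + 8 + 3, with no two terms consecutive in the sequence.

1597 + 610 + 55 + 21 + 8 + 3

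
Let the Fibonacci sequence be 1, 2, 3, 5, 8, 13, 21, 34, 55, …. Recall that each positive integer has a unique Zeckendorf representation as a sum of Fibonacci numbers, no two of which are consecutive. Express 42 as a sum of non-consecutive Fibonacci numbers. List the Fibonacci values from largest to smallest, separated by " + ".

34 + 8

Repeatedly subtract the largest Fibonacci number that fits:
largest Fibonacci ≤ 42 is 34; 42 − 34 = 8
largest Fibonacci ≤ 8 is 8; 8 − 8 = 0
So 42 = 34 + 8, with no two terms consecutive in the sequence.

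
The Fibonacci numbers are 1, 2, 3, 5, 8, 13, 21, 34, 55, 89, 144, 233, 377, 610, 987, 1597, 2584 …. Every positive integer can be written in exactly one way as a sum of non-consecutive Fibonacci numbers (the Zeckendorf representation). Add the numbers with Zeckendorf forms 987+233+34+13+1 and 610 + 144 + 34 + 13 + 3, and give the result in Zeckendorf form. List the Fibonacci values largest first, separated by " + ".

1597 + 377 + 89 + 8 + 1

The two numbers are 1268 and 804, so their sum is 2072.
1597 ≤ 2072 < 2584, so take 1597; remainder 475
377 ≤ 475 < 610, so take 377; remainder 98
89 ≤ 98 < 144, so take 89; remainder 9
8 ≤ 9 < 13, so take 8; remainder 1
1 ≤ 1 < 2, so take 1; remainder 0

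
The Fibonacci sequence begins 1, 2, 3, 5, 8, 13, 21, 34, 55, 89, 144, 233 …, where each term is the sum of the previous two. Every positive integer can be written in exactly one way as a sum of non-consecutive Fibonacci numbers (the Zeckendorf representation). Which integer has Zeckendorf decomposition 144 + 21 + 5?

144 + 21 + 5 = 170.

170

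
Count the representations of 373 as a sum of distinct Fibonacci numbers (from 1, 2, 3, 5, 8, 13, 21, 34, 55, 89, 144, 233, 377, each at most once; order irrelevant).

5

373 = 233+89+34+13+3+1 = 233+89+34+8+5+3+1 = 233+89+21+13+8+5+3+1 = 233+55+34+21+13+8+5+3+1 = 144+89+55+34+21+13+8+5+3+1 — 5 representations.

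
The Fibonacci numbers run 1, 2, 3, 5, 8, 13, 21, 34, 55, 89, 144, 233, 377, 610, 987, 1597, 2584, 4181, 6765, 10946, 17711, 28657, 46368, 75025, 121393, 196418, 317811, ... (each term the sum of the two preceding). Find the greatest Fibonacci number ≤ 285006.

196418 ≤ 285006 < 317811, so the largest Fibonacci number not exceeding 285006 is 196418.

196418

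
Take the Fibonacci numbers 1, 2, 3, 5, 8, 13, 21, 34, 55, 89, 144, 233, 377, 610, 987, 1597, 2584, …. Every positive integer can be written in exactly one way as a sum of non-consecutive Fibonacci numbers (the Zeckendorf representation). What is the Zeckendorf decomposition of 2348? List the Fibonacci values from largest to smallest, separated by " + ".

1597 + 610 + 89 + 34 + 13 + 5

Greedy algorithm:
largest Fibonacci ≤ 2348 is 1597; 2348 − 1597 = 751
largest Fibonacci ≤ 751 is 610; 751 − 610 = 141
largest Fibonacci ≤ 141 is 89; 141 − 89 = 52
largest Fibonacci ≤ 52 is 34; 52 − 34 = 18
largest Fibonacci ≤ 18 is 13; 18 − 13 = 5
largest Fibonacci ≤ 5 is 5; 5 − 5 = 0
So 2348 = 1597 + 610 + 89 + 34 + 13 + 5, with no two terms consecutive in the sequence.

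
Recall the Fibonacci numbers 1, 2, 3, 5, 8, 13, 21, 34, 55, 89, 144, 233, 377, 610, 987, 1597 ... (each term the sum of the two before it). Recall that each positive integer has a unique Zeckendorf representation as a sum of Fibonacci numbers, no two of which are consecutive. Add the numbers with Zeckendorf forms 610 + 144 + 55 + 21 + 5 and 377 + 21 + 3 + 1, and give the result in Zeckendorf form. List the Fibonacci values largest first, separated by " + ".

The two numbers are 835 and 402, so their sum is 1237.
largest Fibonacci ≤ 1237 is 987; 1237 − 987 = 250
largest Fibonacci ≤ 250 is 233; 250 − 233 = 17
largest Fibonacci ≤ 17 is 13; 17 − 13 = 4
largest Fibonacci ≤ 4 is 3; 4 − 3 = 1
largest Fibonacci ≤ 1 is 1; 1 − 1 = 0

987 + 233 + 13 + 3 + 1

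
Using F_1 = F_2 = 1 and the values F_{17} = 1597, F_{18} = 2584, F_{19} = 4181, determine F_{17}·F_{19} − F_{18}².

1597·4181 − 2584² = 6677057 − 6677056 = 1. (Cassini's identity: F_{k−1}F_{k+1} − F_k² = (−1)^k.)

1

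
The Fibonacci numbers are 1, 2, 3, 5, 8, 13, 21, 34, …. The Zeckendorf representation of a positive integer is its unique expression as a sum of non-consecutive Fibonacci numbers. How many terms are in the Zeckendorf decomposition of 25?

25 − 21 = 4
4 − 3 = 1
1 − 1 = 0
25 = 21 + 3 + 1, which has 3 terms.

3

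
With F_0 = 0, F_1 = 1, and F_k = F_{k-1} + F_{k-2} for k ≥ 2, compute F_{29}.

Iterating the recurrence up to F_{24} = 46368 and F_{23} = 28657:
F_{25} = F_{24} + F_{23} = 46368 + 28657 = 75025
F_{26} = F_{25} + F_{24} = 75025 + 46368 = 121393
F_{27} = F_{26} + F_{25} = 121393 + 75025 = 196418
F_{28} = F_{27} + F_{26} = 196418 + 121393 = 317811
F_{29} = F_{28} + F_{27} = 317811 + 196418 = 514229

514229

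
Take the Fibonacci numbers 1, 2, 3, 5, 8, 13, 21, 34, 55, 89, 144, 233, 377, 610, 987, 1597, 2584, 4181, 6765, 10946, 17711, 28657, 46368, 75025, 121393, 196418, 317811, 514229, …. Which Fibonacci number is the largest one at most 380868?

317811 ≤ 380868 < 514229, so the largest Fibonacci number not exceeding 380868 is 317811.

317811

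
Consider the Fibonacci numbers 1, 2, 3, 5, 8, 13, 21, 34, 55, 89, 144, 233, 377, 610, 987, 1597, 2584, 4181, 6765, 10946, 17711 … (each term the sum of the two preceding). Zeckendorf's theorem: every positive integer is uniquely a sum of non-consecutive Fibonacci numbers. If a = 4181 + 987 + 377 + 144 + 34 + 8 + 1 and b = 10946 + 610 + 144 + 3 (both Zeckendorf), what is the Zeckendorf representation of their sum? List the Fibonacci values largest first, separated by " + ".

10946 + 4181 + 1597 + 610 + 89 + 8 + 3 + 1

The two numbers are 5732 and 11703, so their sum is 17435.
Greedily peel off the largest Fibonacci term at each step:
subtract 10946 from 17435: 6489 remains
subtract 4181 from 6489: 2308 remains
subtract 1597 from 2308: 711 remains
subtract 610 from 711: 101 remains
subtract 89 from 101: 12 remains
subtract 8 from 12: 4 remains
subtract 3 from 4: 1 remains
subtract 1 from 1: 0 remains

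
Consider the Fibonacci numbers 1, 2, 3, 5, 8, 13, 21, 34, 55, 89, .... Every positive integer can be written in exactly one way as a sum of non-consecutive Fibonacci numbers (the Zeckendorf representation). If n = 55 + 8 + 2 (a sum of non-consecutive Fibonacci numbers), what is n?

55 + 8 + 2 = 65.

65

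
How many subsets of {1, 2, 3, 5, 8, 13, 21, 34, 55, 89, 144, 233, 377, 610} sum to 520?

Starting from the Zeckendorf form and repeatedly splitting a term F_k into F_{k−1} + F_{k−2} (when neither is already used) reaches every representation.
520 = 377+89+34+13+5+2 = 233+144+89+34+13+5+2 — 2 representations.

2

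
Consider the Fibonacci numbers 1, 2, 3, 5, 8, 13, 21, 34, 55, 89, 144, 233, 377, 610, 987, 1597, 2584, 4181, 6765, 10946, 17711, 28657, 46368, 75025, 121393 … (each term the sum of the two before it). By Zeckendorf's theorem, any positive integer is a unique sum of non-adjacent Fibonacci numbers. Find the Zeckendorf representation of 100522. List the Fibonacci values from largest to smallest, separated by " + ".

75025 + 17711 + 6765 + 987 + 34

Greedily peel off the largest Fibonacci term at each step:
100522 − 75025 = 25497
25497 − 17711 = 7786
7786 − 6765 = 1021
1021 − 987 = 34
34 − 34 = 0
So 100522 = 75025 + 17711 + 6765 + 987 + 34, with no two terms consecutive in the sequence.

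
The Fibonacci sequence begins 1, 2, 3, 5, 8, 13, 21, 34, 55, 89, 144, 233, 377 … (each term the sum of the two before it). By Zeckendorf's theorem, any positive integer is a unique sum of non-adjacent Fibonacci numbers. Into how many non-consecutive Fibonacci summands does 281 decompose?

281 − 233 = 48
48 − 34 = 14
14 − 13 = 1
1 − 1 = 0
281 = 233 + 34 + 13 + 1, which has 4 terms.

4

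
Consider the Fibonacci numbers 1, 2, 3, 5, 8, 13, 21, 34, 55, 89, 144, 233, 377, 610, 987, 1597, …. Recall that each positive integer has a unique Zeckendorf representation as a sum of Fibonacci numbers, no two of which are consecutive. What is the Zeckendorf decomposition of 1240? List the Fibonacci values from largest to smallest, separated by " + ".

987 + 233 + 13 + 5 + 2

1240 − 987 = 253
253 − 233 = 20
20 − 13 = 7
7 − 5 = 2
2 − 2 = 0
So 1240 = 987 + 233 + 13 + 5 + 2, with no two terms consecutive in the sequence.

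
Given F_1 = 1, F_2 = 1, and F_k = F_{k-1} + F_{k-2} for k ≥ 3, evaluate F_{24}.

Iterating the recurrence up to F_{20} = 6765 and F_{19} = 4181:
F_{21} = F_{20} + F_{19} = 6765 + 4181 = 10946
F_{22} = F_{21} + F_{20} = 10946 + 6765 = 17711
F_{23} = F_{22} + F_{21} = 17711 + 10946 = 28657
F_{24} = F_{23} + F_{22} = 28657 + 17711 = 46368

46368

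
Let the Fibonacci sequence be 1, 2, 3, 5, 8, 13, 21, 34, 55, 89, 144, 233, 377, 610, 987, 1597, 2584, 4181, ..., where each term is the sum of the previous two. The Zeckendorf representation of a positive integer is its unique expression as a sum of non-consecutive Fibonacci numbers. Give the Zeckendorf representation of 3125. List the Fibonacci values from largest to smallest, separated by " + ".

3125: greatest Fibonacci not exceeding it is 2584, leaving 541
541: greatest Fibonacci not exceeding it is 377, leaving 164
164: greatest Fibonacci not exceeding it is 144, leaving 20
20: greatest Fibonacci not exceeding it is 13, leaving 7
7: greatest Fibonacci not exceeding it is 5, leaving 2
2: greatest Fibonacci not exceeding it is 2, leaving 0
So 3125 = 2584 + 377 + 144 + 13 + 5 + 2, with no two terms consecutive in the sequence.

2584 + 377 + 144 + 13 + 5 + 2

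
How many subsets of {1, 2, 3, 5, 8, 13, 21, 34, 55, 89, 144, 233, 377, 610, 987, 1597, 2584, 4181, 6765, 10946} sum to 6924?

28

6924 = 6765+144+13+2 = 6765+144+8+5+2 = 6765+89+55+13+2 = 4181+2584+144+13+2 = 6765+89+55+8+5+2 = … (23 more), for 28 in all.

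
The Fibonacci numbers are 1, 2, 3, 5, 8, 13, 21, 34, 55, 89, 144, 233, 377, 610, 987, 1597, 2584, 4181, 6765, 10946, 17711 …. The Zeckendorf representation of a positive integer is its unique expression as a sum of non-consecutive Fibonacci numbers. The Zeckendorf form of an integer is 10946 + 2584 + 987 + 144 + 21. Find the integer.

10946 + 2584 + 987 + 144 + 21 = 14682.

14682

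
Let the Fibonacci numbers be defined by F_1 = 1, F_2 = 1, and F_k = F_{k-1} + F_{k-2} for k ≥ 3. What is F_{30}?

Iterating the recurrence up to F_{25} = 75025 and F_{24} = 46368:
F_{26} = F_{25} + F_{24} = 75025 + 46368 = 121393
F_{27} = F_{26} + F_{25} = 121393 + 75025 = 196418
F_{28} = F_{27} + F_{26} = 196418 + 121393 = 317811
F_{29} = F_{28} + F_{27} = 317811 + 196418 = 514229
F_{30} = F_{29} + F_{28} = 514229 + 317811 = 832040

832040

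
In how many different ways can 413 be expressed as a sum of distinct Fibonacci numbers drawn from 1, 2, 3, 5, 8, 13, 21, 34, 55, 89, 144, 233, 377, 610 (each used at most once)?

9

Starting from the Zeckendorf form and repeatedly splitting a term F_k into F_{k−1} + F_{k−2} (when neither is already used) reaches every representation.
413 = 377+34+2 = 377+21+13+2 = 233+144+34+2 = … (6 more), for 9 in all.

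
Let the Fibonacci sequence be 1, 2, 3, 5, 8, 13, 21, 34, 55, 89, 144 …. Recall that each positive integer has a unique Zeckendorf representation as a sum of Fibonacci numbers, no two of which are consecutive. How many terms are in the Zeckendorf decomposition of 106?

4

Greedily peel off the largest Fibonacci term at each step:
take 89 (≤ 106); 106 − 89 = 17
take 13 (≤ 17); 17 − 13 = 4
take 3 (≤ 4); 4 − 3 = 1
take 1 (≤ 1); 1 − 1 = 0
106 = 89 + 13 + 3 + 1, which has 4 terms.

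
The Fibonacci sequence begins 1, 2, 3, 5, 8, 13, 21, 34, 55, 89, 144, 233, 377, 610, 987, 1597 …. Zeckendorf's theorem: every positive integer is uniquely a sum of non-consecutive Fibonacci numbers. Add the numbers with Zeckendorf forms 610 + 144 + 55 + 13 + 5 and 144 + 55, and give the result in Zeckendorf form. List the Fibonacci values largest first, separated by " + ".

987 + 34 + 5

The two numbers are 827 and 199, so their sum is 1026.
take 987 (≤ 1026); 1026 − 987 = 39
take 34 (≤ 39); 39 − 34 = 5
take 5 (≤ 5); 5 − 5 = 0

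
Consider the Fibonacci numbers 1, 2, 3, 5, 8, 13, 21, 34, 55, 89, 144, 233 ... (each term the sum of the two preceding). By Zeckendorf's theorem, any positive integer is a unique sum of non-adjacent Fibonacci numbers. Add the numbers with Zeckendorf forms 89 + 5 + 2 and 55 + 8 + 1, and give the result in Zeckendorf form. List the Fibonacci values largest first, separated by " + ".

144 + 13 + 3

The two numbers are 96 and 64, so their sum is 160.
largest Fibonacci ≤ 160 is 144; 160 − 144 = 16
largest Fibonacci ≤ 16 is 13; 16 − 13 = 3
largest Fibonacci ≤ 3 is 3; 3 − 3 = 0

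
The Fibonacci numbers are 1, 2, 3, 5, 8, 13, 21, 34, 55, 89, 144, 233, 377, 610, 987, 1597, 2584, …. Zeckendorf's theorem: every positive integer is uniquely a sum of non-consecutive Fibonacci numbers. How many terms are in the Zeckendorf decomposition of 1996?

1996: greatest Fibonacci not exceeding it is 1597, leaving 399
399: greatest Fibonacci not exceeding it is 377, leaving 22
22: greatest Fibonacci not exceeding it is 21, leaving 1
1: greatest Fibonacci not exceeding it is 1, leaving 0
1996 = 1597 + 377 + 21 + 1, which has 4 terms.

4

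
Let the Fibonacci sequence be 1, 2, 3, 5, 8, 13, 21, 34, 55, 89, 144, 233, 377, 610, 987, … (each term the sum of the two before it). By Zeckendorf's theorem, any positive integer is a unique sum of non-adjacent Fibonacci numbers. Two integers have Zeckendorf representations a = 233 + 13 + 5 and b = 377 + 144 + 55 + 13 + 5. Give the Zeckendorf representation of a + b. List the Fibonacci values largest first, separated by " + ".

610 + 233 + 2

The two numbers are 251 and 594, so their sum is 845.
Greedily peel off the largest Fibonacci term at each step:
845: greatest Fibonacci not exceeding it is 610, leaving 235
235: greatest Fibonacci not exceeding it is 233, leaving 2
2: greatest Fibonacci not exceeding it is 2, leaving 0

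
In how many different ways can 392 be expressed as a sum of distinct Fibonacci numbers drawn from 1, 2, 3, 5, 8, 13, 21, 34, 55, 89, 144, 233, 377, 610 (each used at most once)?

8

392 = 377+13+2 = 377+8+5+2 = 233+144+13+2 = 233+144+8+5+2 = 233+89+55+13+2 = … (3 more), for 8 in all.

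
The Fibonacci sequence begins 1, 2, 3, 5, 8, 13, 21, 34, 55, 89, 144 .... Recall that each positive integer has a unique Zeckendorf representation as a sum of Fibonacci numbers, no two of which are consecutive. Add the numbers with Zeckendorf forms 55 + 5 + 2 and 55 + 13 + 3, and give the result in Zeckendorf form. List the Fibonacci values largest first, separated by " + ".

89 + 34 + 8 + 2

The two numbers are 62 and 71, so their sum is 133.
subtract 89 from 133: 44 remains
subtract 34 from 44: 10 remains
subtract 8 from 10: 2 remains
subtract 2 from 2: 0 remains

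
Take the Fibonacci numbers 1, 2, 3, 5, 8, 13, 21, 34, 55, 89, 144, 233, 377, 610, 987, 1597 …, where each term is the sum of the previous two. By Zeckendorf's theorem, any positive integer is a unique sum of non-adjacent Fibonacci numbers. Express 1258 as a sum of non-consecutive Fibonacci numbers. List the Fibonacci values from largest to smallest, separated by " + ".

987 + 233 + 34 + 3 + 1

Repeatedly subtract the largest Fibonacci number that fits:
subtract 987 from 1258: 271 remains
subtract 233 from 271: 38 remains
subtract 34 from 38: 4 remains
subtract 3 from 4: 1 remains
subtract 1 from 1: 0 remains
So 1258 = 987 + 233 + 34 + 3 + 1, with no two terms consecutive in the sequence.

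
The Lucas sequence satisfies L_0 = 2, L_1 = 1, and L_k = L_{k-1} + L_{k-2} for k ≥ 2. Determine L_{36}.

33385282

Iterating the recurrence up to L_{30} = 1860498 and L_{29} = 1149851:
L_{31} = L_{30} + L_{29} = 1860498 + 1149851 = 3010349
L_{32} = L_{31} + L_{30} = 3010349 + 1860498 = 4870847
L_{33} = L_{32} + L_{31} = 4870847 + 3010349 = 7881196
L_{34} = L_{33} + L_{32} = 7881196 + 4870847 = 12752043
L_{35} = L_{34} + L_{33} = 12752043 + 7881196 = 20633239
L_{36} = L_{35} + L_{34} = 20633239 + 12752043 = 33385282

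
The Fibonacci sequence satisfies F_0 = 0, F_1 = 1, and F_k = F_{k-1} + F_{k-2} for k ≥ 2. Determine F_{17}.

1597

Iterating the recurrence up to F_{10} = 55 and F_{9} = 34:
F_{11} = F_{10} + F_{9} = 55 + 34 = 89
F_{12} = F_{11} + F_{10} = 89 + 55 = 144
F_{13} = F_{12} + F_{11} = 144 + 89 = 233
F_{14} = F_{13} + F_{12} = 233 + 144 = 377
F_{15} = F_{14} + F_{13} = 377 + 233 = 610
F_{16} = F_{15} + F_{14} = 610 + 377 = 987
F_{17} = F_{16} + F_{15} = 987 + 610 = 1597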